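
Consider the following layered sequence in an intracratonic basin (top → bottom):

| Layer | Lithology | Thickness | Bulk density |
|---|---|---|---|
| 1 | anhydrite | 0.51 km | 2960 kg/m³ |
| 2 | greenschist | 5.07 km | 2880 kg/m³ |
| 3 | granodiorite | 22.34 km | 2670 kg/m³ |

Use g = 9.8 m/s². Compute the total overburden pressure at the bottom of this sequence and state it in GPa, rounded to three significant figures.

0.742 GPa

anhydrite: 2960 kg/m³ × 9.8 m/s² × 510 m = 1.479×10^7 Pa = 0.01479 GPa
greenschist: 2880 kg/m³ × 9.8 m/s² × 5070 m = 1.431×10^8 Pa = 0.1431 GPa
granodiorite: 2670 kg/m³ × 9.8 m/s² × 22340 m = 5.845×10^8 Pa = 0.5845 GPa
Total = 0.01479 + 0.1431 + 0.5845 = 0.74244 GPa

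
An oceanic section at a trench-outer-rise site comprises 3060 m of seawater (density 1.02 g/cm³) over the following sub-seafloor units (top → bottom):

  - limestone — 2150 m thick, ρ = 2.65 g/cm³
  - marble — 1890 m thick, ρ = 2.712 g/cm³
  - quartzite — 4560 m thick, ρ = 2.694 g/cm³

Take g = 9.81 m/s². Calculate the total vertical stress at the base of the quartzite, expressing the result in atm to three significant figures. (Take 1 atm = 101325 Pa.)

2540 atm

seawater: 1020 kg/m³ × 9.81 m/s² × 3060 m = 3.062×10^7 Pa = 302.2 atm
limestone: 2650 kg/m³ × 9.81 m/s² × 2150 m = 5.589×10^7 Pa = 551.6 atm
marble: 2712 kg/m³ × 9.81 m/s² × 1890 m = 5.028×10^7 Pa = 496.3 atm
quartzite: 2694 kg/m³ × 9.81 m/s² × 4560 m = 1.205×10^8 Pa = 1189 atm
Total = 302.2 + 551.6 + 496.3 + 1189 = 2539.4 atm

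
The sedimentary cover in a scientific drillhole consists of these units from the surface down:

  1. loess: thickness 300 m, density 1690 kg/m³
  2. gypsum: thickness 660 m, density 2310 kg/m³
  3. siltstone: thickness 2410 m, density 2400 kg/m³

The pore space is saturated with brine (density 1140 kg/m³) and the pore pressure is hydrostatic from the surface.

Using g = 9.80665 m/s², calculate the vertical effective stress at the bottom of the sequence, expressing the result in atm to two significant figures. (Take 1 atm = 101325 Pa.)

380 atm

Overburden (lithostatic) stress σ_v:
loess: 1690 kg/m³ × 9.80665 m/s² × 300 m = 4.972×10^6 Pa = 4.972 MPa
gypsum: 2310 kg/m³ × 9.80665 m/s² × 660 m = 1.495×10^7 Pa = 14.95 MPa
siltstone: 2400 kg/m³ × 9.80665 m/s² × 2410 m = 5.672×10^7 Pa = 56.72 MPa
Total = 4.972 + 14.95 + 56.72 = 76.645 MPa
Pore pressure P_p = 1140 kg/m³ × 9.80665 m/s² × 3370 m = 3.768×10^7 Pa = 37.68 MPa
Effective stress σ' = σ_v − P_p = 76.64 − 37.68 = 38.970 MPa = 384.60 atm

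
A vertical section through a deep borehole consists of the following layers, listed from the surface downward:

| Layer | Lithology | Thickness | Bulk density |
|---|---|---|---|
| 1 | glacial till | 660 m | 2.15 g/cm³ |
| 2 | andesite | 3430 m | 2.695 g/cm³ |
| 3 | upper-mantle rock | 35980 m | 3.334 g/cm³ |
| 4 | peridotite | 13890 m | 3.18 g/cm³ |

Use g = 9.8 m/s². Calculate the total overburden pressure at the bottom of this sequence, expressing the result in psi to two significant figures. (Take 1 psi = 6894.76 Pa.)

250000 psi

glacial till: 2150 kg/m³ × 9.8 m/s² × 660 m = 1.391×10^7 Pa = 2017 psi
andesite: 2695 kg/m³ × 9.8 m/s² × 3430 m = 9.059×10^7 Pa = 13139 psi
upper-mantle rock: 3334 kg/m³ × 9.8 m/s² × 35980 m = 1.176×10^9 Pa = 1.705×10^5 psi
peridotite: 3180 kg/m³ × 9.8 m/s² × 13890 m = 4.329×10^8 Pa = 62782 psi
Total = 2017 + 13139 + 1.705×10^5 + 62782 = 2.4844×10^5 psi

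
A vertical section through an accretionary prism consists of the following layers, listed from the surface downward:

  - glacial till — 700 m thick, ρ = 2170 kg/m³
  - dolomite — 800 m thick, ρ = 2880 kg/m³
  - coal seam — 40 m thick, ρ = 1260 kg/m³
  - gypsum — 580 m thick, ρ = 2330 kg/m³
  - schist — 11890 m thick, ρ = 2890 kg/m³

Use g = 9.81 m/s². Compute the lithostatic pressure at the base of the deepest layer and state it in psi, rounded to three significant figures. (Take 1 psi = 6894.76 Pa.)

56300 psi

glacial till: 2170 kg/m³ × 9.81 m/s² × 700 m = 1.490×10^7 Pa = 2161 psi
dolomite: 2880 kg/m³ × 9.81 m/s² × 800 m = 2.260×10^7 Pa = 3278 psi
coal seam: 1260 kg/m³ × 9.81 m/s² × 40 m = 4.944×10^5 Pa = 71.71 psi
gypsum: 2330 kg/m³ × 9.81 m/s² × 580 m = 1.326×10^7 Pa = 1923 psi
schist: 2890 kg/m³ × 9.81 m/s² × 11890 m = 3.371×10^8 Pa = 48891 psi
Total = 2161 + 3278 + 71.71 + 1923 + 48891 = 56325 psi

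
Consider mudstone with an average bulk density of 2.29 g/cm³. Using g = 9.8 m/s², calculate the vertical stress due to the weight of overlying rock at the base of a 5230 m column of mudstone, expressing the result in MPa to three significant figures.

mudstone: 2290 kg/m³ × 9.8 m/s² × 5230 m = 1.174×10^8 Pa = 117.4 MPa

117 MPa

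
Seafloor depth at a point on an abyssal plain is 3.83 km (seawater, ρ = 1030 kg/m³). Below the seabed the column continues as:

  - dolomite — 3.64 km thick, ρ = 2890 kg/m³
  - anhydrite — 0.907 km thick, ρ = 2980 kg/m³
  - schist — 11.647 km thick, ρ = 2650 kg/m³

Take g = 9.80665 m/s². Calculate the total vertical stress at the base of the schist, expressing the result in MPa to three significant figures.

471 MPa

seawater: 1030 kg/m³ × 9.80665 m/s² × 3830 m = 3.869×10^7 Pa = 38.69 MPa
dolomite: 2890 kg/m³ × 9.80665 m/s² × 3640 m = 1.032×10^8 Pa = 103.2 MPa
anhydrite: 2980 kg/m³ × 9.80665 m/s² × 907 m = 2.651×10^7 Pa = 26.51 MPa
schist: 2650 kg/m³ × 9.80665 m/s² × 11647 m = 3.027×10^8 Pa = 302.7 MPa
Total = 38.69 + 103.2 + 26.51 + 302.7 = 471.03 MPa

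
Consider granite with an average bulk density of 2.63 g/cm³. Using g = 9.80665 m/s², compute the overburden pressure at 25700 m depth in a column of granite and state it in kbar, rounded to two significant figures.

granite: 2630 kg/m³ × 9.80665 m/s² × 25700 m = 6.628×10^8 Pa = 6.628 kbar

6.6 kbar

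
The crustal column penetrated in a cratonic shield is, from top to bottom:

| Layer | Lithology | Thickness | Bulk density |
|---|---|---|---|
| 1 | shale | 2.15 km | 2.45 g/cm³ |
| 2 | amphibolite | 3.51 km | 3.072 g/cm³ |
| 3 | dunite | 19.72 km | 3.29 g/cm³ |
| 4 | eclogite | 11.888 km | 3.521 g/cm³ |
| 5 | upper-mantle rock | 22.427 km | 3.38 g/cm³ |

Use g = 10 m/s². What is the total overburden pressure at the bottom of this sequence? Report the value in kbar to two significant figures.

shale: 2450 kg/m³ × 10 m/s² × 2150 m = 5.268×10^7 Pa = 0.5268 kbar
amphibolite: 3072 kg/m³ × 10 m/s² × 3510 m = 1.078×10^8 Pa = 1.078 kbar
dunite: 3290 kg/m³ × 10 m/s² × 19720 m = 6.488×10^8 Pa = 6.488 kbar
eclogite: 3521 kg/m³ × 10 m/s² × 11888 m = 4.186×10^8 Pa = 4.186 kbar
upper-mantle rock: 3380 kg/m³ × 10 m/s² × 22427 m = 7.580×10^8 Pa = 7.580 kbar
Total = 0.5268 + 1.078 + 6.488 + 4.186 + 7.580 = 19.859 kbar

20 kbar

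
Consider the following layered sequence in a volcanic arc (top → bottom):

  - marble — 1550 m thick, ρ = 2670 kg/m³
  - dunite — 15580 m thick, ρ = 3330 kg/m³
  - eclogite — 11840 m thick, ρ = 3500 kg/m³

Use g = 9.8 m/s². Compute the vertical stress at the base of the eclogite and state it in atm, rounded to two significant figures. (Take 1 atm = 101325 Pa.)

marble: 2670 kg/m³ × 9.8 m/s² × 1550 m = 4.056×10^7 Pa = 400.3 atm
dunite: 3330 kg/m³ × 9.8 m/s² × 15580 m = 5.084×10^8 Pa = 5018 atm
eclogite: 3500 kg/m³ × 9.8 m/s² × 11840 m = 4.061×10^8 Pa = 4008 atm
Total = 400.3 + 5018 + 4008 = 9426.2 atm

9400 atm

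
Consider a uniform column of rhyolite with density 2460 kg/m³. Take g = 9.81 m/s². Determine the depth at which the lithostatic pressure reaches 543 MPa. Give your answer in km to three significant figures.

h = P/(ρg) = 543 MPa / (2460 kg/m³ × 9.81 m/s²) = 5.430×10^8 Pa / 24133 Pa/m = 22501 m
= 22.501 km

22.5 km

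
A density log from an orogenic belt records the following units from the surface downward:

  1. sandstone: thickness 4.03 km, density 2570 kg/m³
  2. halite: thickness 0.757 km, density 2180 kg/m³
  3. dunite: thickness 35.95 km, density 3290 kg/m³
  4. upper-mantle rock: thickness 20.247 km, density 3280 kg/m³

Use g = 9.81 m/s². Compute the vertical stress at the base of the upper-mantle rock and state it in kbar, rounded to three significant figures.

sandstone: 2570 kg/m³ × 9.81 m/s² × 4030 m = 1.016×10^8 Pa = 1.016 kbar
halite: 2180 kg/m³ × 9.81 m/s² × 757 m = 1.619×10^7 Pa = 0.1619 kbar
dunite: 3290 kg/m³ × 9.81 m/s² × 35950 m = 1.160×10^9 Pa = 11.60 kbar
upper-mantle rock: 3280 kg/m³ × 9.81 m/s² × 20247 m = 6.515×10^8 Pa = 6.515 kbar
Total = 1.016 + 0.1619 + 11.60 + 6.515 = 19.296 kbar

19.3 kbar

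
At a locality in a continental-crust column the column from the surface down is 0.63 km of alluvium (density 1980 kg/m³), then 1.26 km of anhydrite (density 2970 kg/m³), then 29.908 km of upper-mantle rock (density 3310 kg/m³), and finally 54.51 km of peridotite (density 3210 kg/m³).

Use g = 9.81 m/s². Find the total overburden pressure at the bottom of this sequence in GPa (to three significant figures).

2.74 GPa

alluvium: 1980 kg/m³ × 9.81 m/s² × 630 m = 1.224×10^7 Pa = 0.01224 GPa
anhydrite: 2970 kg/m³ × 9.81 m/s² × 1260 m = 3.671×10^7 Pa = 0.03671 GPa
upper-mantle rock: 3310 kg/m³ × 9.81 m/s² × 29908 m = 9.711×10^8 Pa = 0.9711 GPa
peridotite: 3210 kg/m³ × 9.81 m/s² × 54510 m = 1.717×10^9 Pa = 1.717 GPa
Total = 0.01224 + 0.03671 + 0.9711 + 1.717 = 2.7366 GPa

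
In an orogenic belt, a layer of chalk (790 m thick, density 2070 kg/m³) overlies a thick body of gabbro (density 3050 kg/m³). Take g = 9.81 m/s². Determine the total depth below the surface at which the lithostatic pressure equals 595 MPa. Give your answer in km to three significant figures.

20.1 km

Pressure at base of upper layers: 2070×9.81×790 = 1.604×10^7 Pa = 16.04 MPa
Remaining pressure to be supplied by gabbro: 5.950×10^8 − 1.604×10^7 = 5.790×10^8 Pa
Additional depth in gabbro = 5.790×10^8 Pa / (3050 kg/m³ × 9.81 m/s²) = 19350 m
Total depth = 790 m + 19350 m = 20140 m
= 20.140 km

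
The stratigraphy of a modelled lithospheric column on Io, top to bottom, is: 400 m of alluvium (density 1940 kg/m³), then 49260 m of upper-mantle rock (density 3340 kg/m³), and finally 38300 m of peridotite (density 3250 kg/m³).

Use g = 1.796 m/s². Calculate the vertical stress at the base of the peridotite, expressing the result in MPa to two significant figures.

alluvium: 1940 kg/m³ × 1.796 m/s² × 400 m = 1.394×10^6 Pa = 1.394 MPa
upper-mantle rock: 3340 kg/m³ × 1.796 m/s² × 49260 m = 2.955×10^8 Pa = 295.5 MPa
peridotite: 3250 kg/m³ × 1.796 m/s² × 38300 m = 2.236×10^8 Pa = 223.6 MPa
Total = 1.394 + 295.5 + 223.6 = 520.44 MPa

520 MPa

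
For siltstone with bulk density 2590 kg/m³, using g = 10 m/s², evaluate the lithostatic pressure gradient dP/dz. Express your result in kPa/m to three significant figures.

25.9 kPa/m

dP/dz = ρg = 2590 kg/m³ × 10 m/s² = 25900 Pa/m
= 25900 Pa/m × (1 kPa/m / 1000.0 Pa/m) = 25.900 kPa/m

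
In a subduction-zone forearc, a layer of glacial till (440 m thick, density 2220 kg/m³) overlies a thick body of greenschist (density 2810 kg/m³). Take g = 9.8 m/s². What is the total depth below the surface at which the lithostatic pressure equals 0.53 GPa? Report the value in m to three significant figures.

Pressure at base of upper layers: 2220×9.8×440 = 9.573×10^6 Pa = 9.573×10^-3 GPa
Remaining pressure to be supplied by greenschist: 5.300×10^8 − 9.573×10^6 = 5.204×10^8 Pa
Additional depth in greenschist = 5.204×10^8 Pa / (2810 kg/m³ × 9.8 m/s²) = 18899 m
Total depth = 440 m + 18899 m = 19339 m

19300 m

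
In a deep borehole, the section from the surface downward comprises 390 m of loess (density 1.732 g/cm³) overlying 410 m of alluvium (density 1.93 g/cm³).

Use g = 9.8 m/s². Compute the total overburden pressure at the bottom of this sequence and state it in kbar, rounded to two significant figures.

0.14 kbar

loess: 1732 kg/m³ × 9.8 m/s² × 390 m = 6.620×10^6 Pa = 0.06620 kbar
alluvium: 1930 kg/m³ × 9.8 m/s² × 410 m = 7.755×10^6 Pa = 0.07755 kbar
Total = 0.06620 + 0.07755 = 0.14374 kbar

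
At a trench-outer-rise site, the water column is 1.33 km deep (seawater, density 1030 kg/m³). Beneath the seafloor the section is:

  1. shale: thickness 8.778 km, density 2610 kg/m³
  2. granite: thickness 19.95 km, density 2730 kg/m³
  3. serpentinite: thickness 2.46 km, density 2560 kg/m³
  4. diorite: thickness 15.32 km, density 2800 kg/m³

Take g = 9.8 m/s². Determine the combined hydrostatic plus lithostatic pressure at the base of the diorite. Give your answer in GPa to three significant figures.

seawater: 1030 kg/m³ × 9.8 m/s² × 1330 m = 1.343×10^7 Pa = 0.01343 GPa
shale: 2610 kg/m³ × 9.8 m/s² × 8778 m = 2.245×10^8 Pa = 0.2245 GPa
granite: 2730 kg/m³ × 9.8 m/s² × 19950 m = 5.337×10^8 Pa = 0.5337 GPa
serpentinite: 2560 kg/m³ × 9.8 m/s² × 2460 m = 6.172×10^7 Pa = 0.06172 GPa
diorite: 2800 kg/m³ × 9.8 m/s² × 15320 m = 4.204×10^8 Pa = 0.4204 GPa
Total = 0.01343 + 0.2245 + 0.5337 + 0.06172 + 0.4204 = 1.2538 GPa

1.25 GPa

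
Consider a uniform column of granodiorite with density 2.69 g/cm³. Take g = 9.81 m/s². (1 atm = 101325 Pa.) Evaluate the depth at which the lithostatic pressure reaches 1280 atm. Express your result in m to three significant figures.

h = P/(ρg) = 1280 atm / (2690 kg/m³ × 9.81 m/s²) = 1.297×10^8 Pa / 26389 Pa/m = 4914.8 m

4910 m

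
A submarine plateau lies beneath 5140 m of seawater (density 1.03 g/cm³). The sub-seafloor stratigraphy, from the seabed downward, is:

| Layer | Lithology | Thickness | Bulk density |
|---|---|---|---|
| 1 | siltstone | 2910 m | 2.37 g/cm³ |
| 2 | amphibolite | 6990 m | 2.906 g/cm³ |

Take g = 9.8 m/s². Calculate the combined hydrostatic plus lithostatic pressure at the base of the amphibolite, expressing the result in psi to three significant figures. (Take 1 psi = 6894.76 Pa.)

46200 psi

seawater: 1030 kg/m³ × 9.8 m/s² × 5140 m = 5.188×10^7 Pa = 7525 psi
siltstone: 2370 kg/m³ × 9.8 m/s² × 2910 m = 6.759×10^7 Pa = 9803 psi
amphibolite: 2906 kg/m³ × 9.8 m/s² × 6990 m = 1.991×10^8 Pa = 28872 psi
Total = 7525 + 9803 + 28872 = 46200 psi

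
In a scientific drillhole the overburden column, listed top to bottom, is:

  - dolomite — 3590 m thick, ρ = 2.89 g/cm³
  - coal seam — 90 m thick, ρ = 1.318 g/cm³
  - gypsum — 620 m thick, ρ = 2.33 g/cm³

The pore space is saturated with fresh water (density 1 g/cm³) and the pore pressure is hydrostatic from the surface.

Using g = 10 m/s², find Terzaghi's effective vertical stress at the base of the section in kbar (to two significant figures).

Overburden (lithostatic) stress σ_v:
dolomite: 2890 kg/m³ × 10 m/s² × 3590 m = 1.038×10^8 Pa = 103.8 MPa
coal seam: 1318 kg/m³ × 10 m/s² × 90 m = 1.186×10^6 Pa = 1.186 MPa
gypsum: 2330 kg/m³ × 10 m/s² × 620 m = 1.445×10^7 Pa = 14.45 MPa
Total = 103.8 + 1.186 + 14.45 = 119.38 MPa
Pore pressure P_p = 1000 kg/m³ × 10 m/s² × 4300 m = 4.300×10^7 Pa = 43.00 MPa
Effective stress σ' = σ_v − P_p = 119.4 − 43.00 = 76.383 MPa = 0.76383 kbar

0.76 kbar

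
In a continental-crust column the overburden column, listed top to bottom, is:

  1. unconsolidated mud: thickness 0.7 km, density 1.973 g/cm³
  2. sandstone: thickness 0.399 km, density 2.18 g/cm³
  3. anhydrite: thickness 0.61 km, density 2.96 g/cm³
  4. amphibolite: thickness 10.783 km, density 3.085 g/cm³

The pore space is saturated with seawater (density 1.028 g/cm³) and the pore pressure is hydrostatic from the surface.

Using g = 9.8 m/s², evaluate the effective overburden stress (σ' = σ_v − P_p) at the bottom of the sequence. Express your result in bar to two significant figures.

Overburden (lithostatic) stress σ_v:
unconsolidated mud: 1973 kg/m³ × 9.8 m/s² × 700 m = 1.353×10^7 Pa = 13.53 MPa
sandstone: 2180 kg/m³ × 9.8 m/s² × 399 m = 8.524×10^6 Pa = 8.524 MPa
anhydrite: 2960 kg/m³ × 9.8 m/s² × 610 m = 1.769×10^7 Pa = 17.69 MPa
amphibolite: 3085 kg/m³ × 9.8 m/s² × 10783 m = 3.260×10^8 Pa = 326.0 MPa
Total = 13.53 + 8.524 + 17.69 + 326.0 = 365.76 MPa
Pore pressure P_p = 1028 kg/m³ × 9.8 m/s² × 12492 m = 1.258×10^8 Pa = 125.8 MPa
Effective stress σ' = σ_v − P_p = 365.8 − 125.8 = 239.91 MPa = 2399.1 bar

2400 bar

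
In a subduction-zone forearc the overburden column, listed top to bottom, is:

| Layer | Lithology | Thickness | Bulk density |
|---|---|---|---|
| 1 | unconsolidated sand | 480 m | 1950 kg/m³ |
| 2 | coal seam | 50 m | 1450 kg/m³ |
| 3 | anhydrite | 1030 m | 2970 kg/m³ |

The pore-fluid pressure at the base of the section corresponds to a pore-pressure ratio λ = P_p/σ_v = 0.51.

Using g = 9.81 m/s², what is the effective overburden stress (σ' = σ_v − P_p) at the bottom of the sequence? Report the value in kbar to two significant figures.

Overburden (lithostatic) stress σ_v:
unconsolidated sand: 1950 kg/m³ × 9.81 m/s² × 480 m = 9.182×10^6 Pa = 9.182 MPa
coal seam: 1450 kg/m³ × 9.81 m/s² × 50 m = 7.112×10^5 Pa = 0.7112 MPa
anhydrite: 2970 kg/m³ × 9.81 m/s² × 1030 m = 3.001×10^7 Pa = 30.01 MPa
Total = 9.182 + 0.7112 + 30.01 = 39.903 MPa
Pore pressure P_p = λ·σ_v = 0.51 × 39.90 MPa = 20.35 MPa
Effective stress σ' = σ_v − P_p = 39.90 − 20.35 = 19.553 MPa = 0.19553 kbar

0.20 kbar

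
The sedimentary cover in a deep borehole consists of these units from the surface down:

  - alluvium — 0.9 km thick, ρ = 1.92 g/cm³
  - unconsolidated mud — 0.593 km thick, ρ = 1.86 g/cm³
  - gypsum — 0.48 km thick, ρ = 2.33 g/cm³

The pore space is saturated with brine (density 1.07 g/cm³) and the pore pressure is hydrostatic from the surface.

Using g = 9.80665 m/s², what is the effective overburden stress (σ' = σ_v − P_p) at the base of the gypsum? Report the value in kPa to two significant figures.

Overburden (lithostatic) stress σ_v:
alluvium: 1920 kg/m³ × 9.80665 m/s² × 900 m = 1.695×10^7 Pa = 16.95 MPa
unconsolidated mud: 1860 kg/m³ × 9.80665 m/s² × 593 m = 1.082×10^7 Pa = 10.82 MPa
gypsum: 2330 kg/m³ × 9.80665 m/s² × 480 m = 1.097×10^7 Pa = 10.97 MPa
Total = 16.95 + 10.82 + 10.97 = 38.730 MPa
Pore pressure P_p = 1070 kg/m³ × 9.80665 m/s² × 1973 m = 2.070×10^7 Pa = 20.70 MPa
Effective stress σ' = σ_v − P_p = 38.73 − 20.70 = 18.027 MPa = 18027 kPa

18000 kPa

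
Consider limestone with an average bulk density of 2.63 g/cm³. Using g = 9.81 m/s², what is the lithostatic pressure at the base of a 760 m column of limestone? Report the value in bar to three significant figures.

196 bar

limestone: 2630 kg/m³ × 9.81 m/s² × 760 m = 1.961×10^7 Pa = 196.1 bar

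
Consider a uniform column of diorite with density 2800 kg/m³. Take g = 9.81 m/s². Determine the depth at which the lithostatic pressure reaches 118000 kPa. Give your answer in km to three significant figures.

h = P/(ρg) = 118000 kPa / (2800 kg/m³ × 9.81 m/s²) = 1.180×10^8 Pa / 27468 Pa/m = 4295.9 m
= 4.2959 km

4.30 km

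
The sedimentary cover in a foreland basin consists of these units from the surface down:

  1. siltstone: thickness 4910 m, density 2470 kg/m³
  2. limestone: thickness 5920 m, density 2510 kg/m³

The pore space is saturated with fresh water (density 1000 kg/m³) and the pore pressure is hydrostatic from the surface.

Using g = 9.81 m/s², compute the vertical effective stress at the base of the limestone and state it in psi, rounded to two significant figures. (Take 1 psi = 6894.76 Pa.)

23000 psi

Overburden (lithostatic) stress σ_v:
siltstone: 2470 kg/m³ × 9.81 m/s² × 4910 m = 1.190×10^8 Pa = 119.0 MPa
limestone: 2510 kg/m³ × 9.81 m/s² × 5920 m = 1.458×10^8 Pa = 145.8 MPa
Total = 119.0 + 145.8 = 264.74 MPa
Pore pressure P_p = 1000 kg/m³ × 9.81 m/s² × 10830 m = 1.062×10^8 Pa = 106.2 MPa
Effective stress σ' = σ_v − P_p = 264.7 − 106.2 = 158.50 MPa = 22988 psi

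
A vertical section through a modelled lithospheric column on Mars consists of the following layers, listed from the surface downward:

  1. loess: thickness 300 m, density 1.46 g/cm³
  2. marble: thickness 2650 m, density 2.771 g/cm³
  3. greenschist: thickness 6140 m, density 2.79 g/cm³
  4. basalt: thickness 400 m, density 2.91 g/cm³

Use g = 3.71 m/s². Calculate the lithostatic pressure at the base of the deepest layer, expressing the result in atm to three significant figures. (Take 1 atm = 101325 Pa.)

955 atm

loess: 1460 kg/m³ × 3.71 m/s² × 300 m = 1.625×10^6 Pa = 16.04 atm
marble: 2771 kg/m³ × 3.71 m/s² × 2650 m = 2.724×10^7 Pa = 268.9 atm
greenschist: 2790 kg/m³ × 3.71 m/s² × 6140 m = 6.355×10^7 Pa = 627.2 atm
basalt: 2910 kg/m³ × 3.71 m/s² × 400 m = 4.318×10^6 Pa = 42.62 atm
Total = 16.04 + 268.9 + 627.2 + 42.62 = 954.76 atm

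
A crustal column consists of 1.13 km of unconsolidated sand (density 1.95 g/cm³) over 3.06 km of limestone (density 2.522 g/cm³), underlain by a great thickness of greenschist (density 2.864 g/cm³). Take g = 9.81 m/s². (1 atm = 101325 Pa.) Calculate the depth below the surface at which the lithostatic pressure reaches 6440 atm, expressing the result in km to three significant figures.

Pressure at base of upper layers: 1950×9.81×1130 + 2522×9.81×3060 = 9.732×10^7 Pa = 960.5 atm
Remaining pressure to be supplied by greenschist: 6.525×10^8 − 9.732×10^7 = 5.552×10^8 Pa
Additional depth in greenschist = 5.552×10^8 Pa / (2864 kg/m³ × 9.81 m/s²) = 19761 m
Total depth = 4190 m + 19761 m = 23951 m
= 23.951 km

24.0 km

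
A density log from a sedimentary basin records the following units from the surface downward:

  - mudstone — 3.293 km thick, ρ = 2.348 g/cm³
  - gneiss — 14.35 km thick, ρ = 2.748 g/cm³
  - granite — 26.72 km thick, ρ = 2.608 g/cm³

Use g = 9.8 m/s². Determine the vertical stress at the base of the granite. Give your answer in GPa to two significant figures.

mudstone: 2348 kg/m³ × 9.8 m/s² × 3293 m = 7.577×10^7 Pa = 0.07577 GPa
gneiss: 2748 kg/m³ × 9.8 m/s² × 14350 m = 3.865×10^8 Pa = 0.3865 GPa
granite: 2608 kg/m³ × 9.8 m/s² × 26720 m = 6.829×10^8 Pa = 0.6829 GPa
Total = 0.07577 + 0.3865 + 0.6829 = 1.1451 GPa

1.1 GPa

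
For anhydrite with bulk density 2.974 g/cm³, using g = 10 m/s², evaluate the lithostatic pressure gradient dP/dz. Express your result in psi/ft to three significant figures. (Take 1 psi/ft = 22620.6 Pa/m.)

1.31 psi/ft

dP/dz = ρg = 2974 kg/m³ × 10 m/s² = 29740 Pa/m
= 29740 Pa/m × (1 psi/ft / 22621 Pa/m) = 1.3147 psi/ft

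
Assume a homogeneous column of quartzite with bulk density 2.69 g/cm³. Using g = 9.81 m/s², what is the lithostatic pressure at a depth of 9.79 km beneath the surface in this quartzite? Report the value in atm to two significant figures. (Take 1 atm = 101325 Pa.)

2500 atm

quartzite: 2690 kg/m³ × 9.81 m/s² × 9790 m = 2.583×10^8 Pa = 2550 atm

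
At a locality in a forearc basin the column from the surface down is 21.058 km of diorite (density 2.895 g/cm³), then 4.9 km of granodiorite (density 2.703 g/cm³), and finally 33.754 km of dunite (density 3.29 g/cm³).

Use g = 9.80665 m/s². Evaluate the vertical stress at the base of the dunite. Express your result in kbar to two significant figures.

18 kbar

diorite: 2895 kg/m³ × 9.80665 m/s² × 21058 m = 5.978×10^8 Pa = 5.978 kbar
granodiorite: 2703 kg/m³ × 9.80665 m/s² × 4900 m = 1.299×10^8 Pa = 1.299 kbar
dunite: 3290 kg/m³ × 9.80665 m/s² × 33754 m = 1.089×10^9 Pa = 10.89 kbar
Total = 5.978 + 1.299 + 10.89 = 18.168 kbar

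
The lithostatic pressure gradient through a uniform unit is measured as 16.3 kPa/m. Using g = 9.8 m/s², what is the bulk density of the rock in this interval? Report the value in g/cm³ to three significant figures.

1.66 g/cm³

ρ = (dP/dz)/g = 16.3 kPa/m / 9.8 m/s² = 16300 Pa/m / 9.8 m/s² = 1663.3 kg/m³
= 1.663 g/cm³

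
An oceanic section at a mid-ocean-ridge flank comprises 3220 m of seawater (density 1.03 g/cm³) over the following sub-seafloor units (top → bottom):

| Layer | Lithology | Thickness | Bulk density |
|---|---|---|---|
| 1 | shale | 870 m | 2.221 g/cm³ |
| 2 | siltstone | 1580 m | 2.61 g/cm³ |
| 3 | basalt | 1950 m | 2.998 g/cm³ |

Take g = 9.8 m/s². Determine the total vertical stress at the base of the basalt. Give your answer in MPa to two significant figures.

seawater: 1030 kg/m³ × 9.8 m/s² × 3220 m = 3.250×10^7 Pa = 32.50 MPa
shale: 2221 kg/m³ × 9.8 m/s² × 870 m = 1.894×10^7 Pa = 18.94 MPa
siltstone: 2610 kg/m³ × 9.8 m/s² × 1580 m = 4.041×10^7 Pa = 40.41 MPa
basalt: 2998 kg/m³ × 9.8 m/s² × 1950 m = 5.729×10^7 Pa = 57.29 MPa
Total = 32.50 + 18.94 + 40.41 + 57.29 = 149.14 MPa

150 MPa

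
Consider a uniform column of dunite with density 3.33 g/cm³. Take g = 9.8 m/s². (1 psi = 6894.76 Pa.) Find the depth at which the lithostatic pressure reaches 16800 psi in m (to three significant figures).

h = P/(ρg) = 16800 psi / (3330 kg/m³ × 9.8 m/s²) = 1.158×10^8 Pa / 32634 Pa/m = 3549.4 m

3550 m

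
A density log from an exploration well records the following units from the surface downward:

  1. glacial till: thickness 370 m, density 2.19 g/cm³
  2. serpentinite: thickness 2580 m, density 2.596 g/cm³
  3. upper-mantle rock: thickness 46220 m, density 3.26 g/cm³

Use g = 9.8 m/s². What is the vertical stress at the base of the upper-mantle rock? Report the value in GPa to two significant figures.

glacial till: 2190 kg/m³ × 9.8 m/s² × 370 m = 7.941×10^6 Pa = 7.941×10^-3 GPa
serpentinite: 2596 kg/m³ × 9.8 m/s² × 2580 m = 6.564×10^7 Pa = 0.06564 GPa
upper-mantle rock: 3260 kg/m³ × 9.8 m/s² × 46220 m = 1.477×10^9 Pa = 1.477 GPa
Total = 7.941×10^-3 + 0.06564 + 1.477 = 1.5502 GPa

1.6 GPa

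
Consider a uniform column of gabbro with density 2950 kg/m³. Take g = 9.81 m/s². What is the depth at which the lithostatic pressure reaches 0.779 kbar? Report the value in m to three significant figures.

h = P/(ρg) = 0.779 kbar / (2950 kg/m³ × 9.81 m/s²) = 7.790×10^7 Pa / 28940 Pa/m = 2691.8 m

2690 m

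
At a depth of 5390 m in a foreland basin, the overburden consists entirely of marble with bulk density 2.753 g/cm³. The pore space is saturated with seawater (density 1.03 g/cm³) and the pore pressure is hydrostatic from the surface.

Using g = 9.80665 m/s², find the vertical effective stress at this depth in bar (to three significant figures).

911 bar

Overburden (lithostatic) stress σ_v:
marble: 2753 kg/m³ × 9.80665 m/s² × 5390 m = 1.455×10^8 Pa = 145.5 MPa
Pore pressure P_p = 1030 kg/m³ × 9.80665 m/s² × 5390 m = 5.444×10^7 Pa = 54.44 MPa
Effective stress σ' = σ_v − P_p = 145.5 − 54.44 = 91.074 MPa = 910.74 bar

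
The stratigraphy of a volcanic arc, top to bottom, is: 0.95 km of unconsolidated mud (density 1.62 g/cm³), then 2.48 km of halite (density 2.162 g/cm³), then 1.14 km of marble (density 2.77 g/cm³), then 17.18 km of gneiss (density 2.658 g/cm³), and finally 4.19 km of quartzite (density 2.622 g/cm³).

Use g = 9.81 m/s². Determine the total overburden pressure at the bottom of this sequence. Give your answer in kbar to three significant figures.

unconsolidated mud: 1620 kg/m³ × 9.81 m/s² × 950 m = 1.510×10^7 Pa = 0.1510 kbar
halite: 2162 kg/m³ × 9.81 m/s² × 2480 m = 5.260×10^7 Pa = 0.5260 kbar
marble: 2770 kg/m³ × 9.81 m/s² × 1140 m = 3.098×10^7 Pa = 0.3098 kbar
gneiss: 2658 kg/m³ × 9.81 m/s² × 17180 m = 4.480×10^8 Pa = 4.480 kbar
quartzite: 2622 kg/m³ × 9.81 m/s² × 4190 m = 1.078×10^8 Pa = 1.078 kbar
Total = 0.1510 + 0.5260 + 0.3098 + 4.480 + 1.078 = 6.5442 kbar

6.54 kbar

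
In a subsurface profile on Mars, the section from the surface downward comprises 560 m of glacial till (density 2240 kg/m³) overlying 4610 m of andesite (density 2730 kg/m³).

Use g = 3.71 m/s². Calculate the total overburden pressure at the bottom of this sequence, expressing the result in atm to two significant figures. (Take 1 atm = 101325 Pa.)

glacial till: 2240 kg/m³ × 3.71 m/s² × 560 m = 4.654×10^6 Pa = 45.93 atm
andesite: 2730 kg/m³ × 3.71 m/s² × 4610 m = 4.669×10^7 Pa = 460.8 atm
Total = 45.93 + 460.8 = 506.74 atm

510 atm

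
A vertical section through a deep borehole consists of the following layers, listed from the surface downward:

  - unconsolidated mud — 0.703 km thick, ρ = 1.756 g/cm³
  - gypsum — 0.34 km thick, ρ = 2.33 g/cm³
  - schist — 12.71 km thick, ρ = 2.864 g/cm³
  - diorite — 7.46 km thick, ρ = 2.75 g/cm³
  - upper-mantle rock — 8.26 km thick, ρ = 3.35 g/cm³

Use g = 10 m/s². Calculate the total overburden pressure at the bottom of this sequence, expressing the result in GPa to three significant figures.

unconsolidated mud: 1756 kg/m³ × 10 m/s² × 703 m = 1.234×10^7 Pa = 0.01234 GPa
gypsum: 2330 kg/m³ × 10 m/s² × 340 m = 7.922×10^6 Pa = 7.922×10^-3 GPa
schist: 2864 kg/m³ × 10 m/s² × 12710 m = 3.640×10^8 Pa = 0.3640 GPa
diorite: 2750 kg/m³ × 10 m/s² × 7460 m = 2.051×10^8 Pa = 0.2051 GPa
upper-mantle rock: 3350 kg/m³ × 10 m/s² × 8260 m = 2.767×10^8 Pa = 0.2767 GPa
Total = 0.01234 + 7.922×10^-3 + 0.3640 + 0.2051 + 0.2767 = 0.86614 GPa

0.866 GPa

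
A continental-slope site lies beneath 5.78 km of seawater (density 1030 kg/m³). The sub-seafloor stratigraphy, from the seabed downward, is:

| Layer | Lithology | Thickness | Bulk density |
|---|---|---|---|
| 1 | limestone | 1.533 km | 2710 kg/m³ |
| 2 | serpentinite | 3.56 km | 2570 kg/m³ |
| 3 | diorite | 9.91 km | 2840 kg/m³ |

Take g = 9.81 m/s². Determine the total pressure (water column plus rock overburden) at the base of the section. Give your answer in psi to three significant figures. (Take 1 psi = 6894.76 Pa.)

67400 psi

seawater: 1030 kg/m³ × 9.81 m/s² × 5780 m = 5.840×10^7 Pa = 8471 psi
limestone: 2710 kg/m³ × 9.81 m/s² × 1533 m = 4.075×10^7 Pa = 5911 psi
serpentinite: 2570 kg/m³ × 9.81 m/s² × 3560 m = 8.975×10^7 Pa = 13018 psi
diorite: 2840 kg/m³ × 9.81 m/s² × 9910 m = 2.761×10^8 Pa = 40044 psi
Total = 8471 + 5911 + 13018 + 40044 = 67444 psi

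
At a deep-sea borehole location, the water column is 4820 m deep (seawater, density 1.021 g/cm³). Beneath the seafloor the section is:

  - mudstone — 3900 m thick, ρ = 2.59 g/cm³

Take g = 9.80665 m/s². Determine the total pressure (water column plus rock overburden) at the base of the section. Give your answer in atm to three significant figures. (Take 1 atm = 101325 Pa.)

1450 atm

seawater: 1021 kg/m³ × 9.80665 m/s² × 4820 m = 4.826×10^7 Pa = 476.3 atm
mudstone: 2590 kg/m³ × 9.80665 m/s² × 3900 m = 9.906×10^7 Pa = 977.6 atm
Total = 476.3 + 977.6 = 1453.9 atm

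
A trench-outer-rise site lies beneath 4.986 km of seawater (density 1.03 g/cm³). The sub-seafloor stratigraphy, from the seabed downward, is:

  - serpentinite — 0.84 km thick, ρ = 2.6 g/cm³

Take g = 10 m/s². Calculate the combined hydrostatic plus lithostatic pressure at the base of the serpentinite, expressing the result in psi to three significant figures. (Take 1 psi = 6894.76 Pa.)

10600 psi

seawater: 1030 kg/m³ × 10 m/s² × 4986 m = 5.136×10^7 Pa = 7449 psi
serpentinite: 2600 kg/m³ × 10 m/s² × 840 m = 2.184×10^7 Pa = 3168 psi
Total = 7449 + 3168 = 10616 psi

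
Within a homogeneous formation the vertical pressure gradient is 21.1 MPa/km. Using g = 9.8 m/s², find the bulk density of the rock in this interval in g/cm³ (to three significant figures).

2.15 g/cm³

ρ = (dP/dz)/g = 21.1 MPa/km / 9.8 m/s² = 21100 Pa/m / 9.8 m/s² = 2153.1 kg/m³
= 2.153 g/cm³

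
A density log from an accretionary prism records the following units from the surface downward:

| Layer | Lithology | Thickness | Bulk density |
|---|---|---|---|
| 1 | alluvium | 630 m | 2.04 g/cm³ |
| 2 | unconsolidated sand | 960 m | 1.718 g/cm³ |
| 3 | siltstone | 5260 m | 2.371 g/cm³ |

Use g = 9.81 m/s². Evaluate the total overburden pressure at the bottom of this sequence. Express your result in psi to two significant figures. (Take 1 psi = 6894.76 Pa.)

22000 psi

alluvium: 2040 kg/m³ × 9.81 m/s² × 630 m = 1.261×10^7 Pa = 1829 psi
unconsolidated sand: 1718 kg/m³ × 9.81 m/s² × 960 m = 1.618×10^7 Pa = 2347 psi
siltstone: 2371 kg/m³ × 9.81 m/s² × 5260 m = 1.223×10^8 Pa = 17745 psi
Total = 1829 + 2347 + 17745 = 21920 psi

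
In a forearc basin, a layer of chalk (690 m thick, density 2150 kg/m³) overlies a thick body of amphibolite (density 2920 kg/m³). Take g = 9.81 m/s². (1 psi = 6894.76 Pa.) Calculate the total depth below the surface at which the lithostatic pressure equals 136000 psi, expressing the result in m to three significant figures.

Pressure at base of upper layers: 2150×9.81×690 = 1.455×10^7 Pa = 2111 psi
Remaining pressure to be supplied by amphibolite: 9.377×10^8 − 1.455×10^7 = 9.231×10^8 Pa
Additional depth in amphibolite = 9.231×10^8 Pa / (2920 kg/m³ × 9.81 m/s²) = 32226 m
Total depth = 690 m + 32226 m = 32916 m

32900 m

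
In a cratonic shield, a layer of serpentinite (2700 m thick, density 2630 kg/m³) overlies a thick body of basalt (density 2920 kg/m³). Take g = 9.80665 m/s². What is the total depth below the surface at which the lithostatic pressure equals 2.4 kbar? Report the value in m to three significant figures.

Pressure at base of upper layers: 2630×9.80665×2700 = 6.964×10^7 Pa = 0.6964 kbar
Remaining pressure to be supplied by basalt: 2.400×10^8 − 6.964×10^7 = 1.704×10^8 Pa
Additional depth in basalt = 1.704×10^8 Pa / (2920 kg/m³ × 9.80665 m/s²) = 5949.4 m
Total depth = 2700 m + 5949.4 m = 8649.4 m

8650 m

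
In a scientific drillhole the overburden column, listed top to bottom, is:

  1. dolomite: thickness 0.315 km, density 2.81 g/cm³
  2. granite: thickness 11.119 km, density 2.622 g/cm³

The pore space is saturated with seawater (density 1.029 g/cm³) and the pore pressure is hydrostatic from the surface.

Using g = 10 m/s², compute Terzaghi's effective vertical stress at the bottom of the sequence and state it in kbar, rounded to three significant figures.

1.83 kbar

Overburden (lithostatic) stress σ_v:
dolomite: 2810 kg/m³ × 10 m/s² × 315 m = 8.851×10^6 Pa = 8.851 MPa
granite: 2622 kg/m³ × 10 m/s² × 11119 m = 2.915×10^8 Pa = 291.5 MPa
Total = 8.851 + 291.5 = 300.39 MPa
Pore pressure P_p = 1029 kg/m³ × 10 m/s² × 11434 m = 1.177×10^8 Pa = 117.7 MPa
Effective stress σ' = σ_v − P_p = 300.4 − 117.7 = 182.74 MPa = 1.8274 kbar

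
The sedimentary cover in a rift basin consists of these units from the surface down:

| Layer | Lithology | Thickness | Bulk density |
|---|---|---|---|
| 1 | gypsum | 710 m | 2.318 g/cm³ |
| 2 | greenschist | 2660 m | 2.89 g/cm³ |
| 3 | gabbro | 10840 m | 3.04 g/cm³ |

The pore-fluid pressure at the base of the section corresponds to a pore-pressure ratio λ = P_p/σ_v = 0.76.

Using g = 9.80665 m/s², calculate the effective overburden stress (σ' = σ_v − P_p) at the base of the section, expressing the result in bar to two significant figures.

Overburden (lithostatic) stress σ_v:
gypsum: 2318 kg/m³ × 9.80665 m/s² × 710 m = 1.614×10^7 Pa = 16.14 MPa
greenschist: 2890 kg/m³ × 9.80665 m/s² × 2660 m = 7.539×10^7 Pa = 75.39 MPa
gabbro: 3040 kg/m³ × 9.80665 m/s² × 10840 m = 3.232×10^8 Pa = 323.2 MPa
Total = 16.14 + 75.39 + 323.2 = 414.69 MPa
Pore pressure P_p = λ·σ_v = 0.76 × 414.7 MPa = 315.2 MPa
Effective stress σ' = σ_v − P_p = 414.7 − 315.2 = 99.526 MPa = 995.26 bar

1000 bar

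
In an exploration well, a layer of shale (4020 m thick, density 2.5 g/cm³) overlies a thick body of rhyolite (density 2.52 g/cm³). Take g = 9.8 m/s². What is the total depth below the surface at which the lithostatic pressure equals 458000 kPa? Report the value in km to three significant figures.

Pressure at base of upper layers: 2500×9.8×4020 = 9.849×10^7 Pa = 98490 kPa
Remaining pressure to be supplied by rhyolite: 4.580×10^8 − 9.849×10^7 = 3.595×10^8 Pa
Additional depth in rhyolite = 3.595×10^8 Pa / (2520 kg/m³ × 9.8 m/s²) = 14557 m
Total depth = 4020 m + 14557 m = 18577 m
= 18.577 km

18.6 km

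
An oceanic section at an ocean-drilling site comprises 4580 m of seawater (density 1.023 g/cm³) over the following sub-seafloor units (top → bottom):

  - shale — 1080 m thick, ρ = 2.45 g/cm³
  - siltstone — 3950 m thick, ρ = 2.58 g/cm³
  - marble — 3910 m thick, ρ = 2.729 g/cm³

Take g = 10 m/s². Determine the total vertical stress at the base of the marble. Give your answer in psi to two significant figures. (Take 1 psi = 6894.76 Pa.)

41000 psi

seawater: 1023 kg/m³ × 10 m/s² × 4580 m = 4.685×10^7 Pa = 6796 psi
shale: 2450 kg/m³ × 10 m/s² × 1080 m = 2.646×10^7 Pa = 3838 psi
siltstone: 2580 kg/m³ × 10 m/s² × 3950 m = 1.019×10^8 Pa = 14781 psi
marble: 2729 kg/m³ × 10 m/s² × 3910 m = 1.067×10^8 Pa = 15476 psi
Total = 6796 + 3838 + 14781 + 15476 = 40890 psi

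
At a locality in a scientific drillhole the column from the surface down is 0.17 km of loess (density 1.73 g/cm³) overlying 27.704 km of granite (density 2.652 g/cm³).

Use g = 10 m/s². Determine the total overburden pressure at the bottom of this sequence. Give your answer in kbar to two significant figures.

loess: 1730 kg/m³ × 10 m/s² × 170 m = 2.941×10^6 Pa = 0.02941 kbar
granite: 2652 kg/m³ × 10 m/s² × 27704 m = 7.347×10^8 Pa = 7.347 kbar
Total = 0.02941 + 7.347 = 7.3765 kbar

7.4 kbar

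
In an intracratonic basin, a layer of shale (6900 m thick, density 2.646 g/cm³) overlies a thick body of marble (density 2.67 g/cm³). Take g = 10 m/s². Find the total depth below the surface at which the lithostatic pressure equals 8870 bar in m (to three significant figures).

33300 m

Pressure at base of upper layers: 2646×10×6900 = 1.826×10^8 Pa = 1826 bar
Remaining pressure to be supplied by marble: 8.870×10^8 − 1.826×10^8 = 7.044×10^8 Pa
Additional depth in marble = 7.044×10^8 Pa / (2670 kg/m³ × 10 m/s²) = 26383 m
Total depth = 6900 m + 26383 m = 33283 m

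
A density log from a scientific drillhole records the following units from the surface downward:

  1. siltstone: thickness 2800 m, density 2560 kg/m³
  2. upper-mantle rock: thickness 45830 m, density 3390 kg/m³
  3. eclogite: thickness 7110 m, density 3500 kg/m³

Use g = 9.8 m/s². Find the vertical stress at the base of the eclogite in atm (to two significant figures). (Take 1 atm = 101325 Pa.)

siltstone: 2560 kg/m³ × 9.8 m/s² × 2800 m = 7.025×10^7 Pa = 693.3 atm
upper-mantle rock: 3390 kg/m³ × 9.8 m/s² × 45830 m = 1.523×10^9 Pa = 15027 atm
eclogite: 3500 kg/m³ × 9.8 m/s² × 7110 m = 2.439×10^8 Pa = 2407 atm
Total = 693.3 + 15027 + 2407 = 18127 atm

18000 atm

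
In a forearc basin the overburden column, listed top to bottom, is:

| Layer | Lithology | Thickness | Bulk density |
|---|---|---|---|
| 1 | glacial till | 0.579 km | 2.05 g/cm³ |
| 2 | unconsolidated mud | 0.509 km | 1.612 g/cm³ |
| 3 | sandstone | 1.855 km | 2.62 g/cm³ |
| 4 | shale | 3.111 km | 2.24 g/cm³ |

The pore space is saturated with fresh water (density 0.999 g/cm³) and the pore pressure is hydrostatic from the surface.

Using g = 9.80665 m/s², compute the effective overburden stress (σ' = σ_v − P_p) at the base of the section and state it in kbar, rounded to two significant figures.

0.76 kbar

Overburden (lithostatic) stress σ_v:
glacial till: 2050 kg/m³ × 9.80665 m/s² × 579 m = 1.164×10^7 Pa = 11.64 MPa
unconsolidated mud: 1612 kg/m³ × 9.80665 m/s² × 509 m = 8.046×10^6 Pa = 8.046 MPa
sandstone: 2620 kg/m³ × 9.80665 m/s² × 1855 m = 4.766×10^7 Pa = 47.66 MPa
shale: 2240 kg/m³ × 9.80665 m/s² × 3111 m = 6.834×10^7 Pa = 68.34 MPa
Total = 11.64 + 8.046 + 47.66 + 68.34 = 135.69 MPa
Pore pressure P_p = 999 kg/m³ × 9.80665 m/s² × 6054 m = 5.931×10^7 Pa = 59.31 MPa
Effective stress σ' = σ_v − P_p = 135.7 − 59.31 = 76.377 MPa = 0.76377 kbar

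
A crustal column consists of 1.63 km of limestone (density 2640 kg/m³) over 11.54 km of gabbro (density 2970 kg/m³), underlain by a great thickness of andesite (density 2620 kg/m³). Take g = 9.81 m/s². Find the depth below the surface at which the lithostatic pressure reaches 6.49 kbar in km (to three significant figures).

Pressure at base of upper layers: 2640×9.81×1630 + 2970×9.81×11540 = 3.784×10^8 Pa = 3.784 kbar
Remaining pressure to be supplied by andesite: 6.490×10^8 − 3.784×10^8 = 2.706×10^8 Pa
Additional depth in andesite = 2.706×10^8 Pa / (2620 kg/m³ × 9.81 m/s²) = 10527 m
Total depth = 13170 m + 10527 m = 23697 m
= 23.697 km

23.7 km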